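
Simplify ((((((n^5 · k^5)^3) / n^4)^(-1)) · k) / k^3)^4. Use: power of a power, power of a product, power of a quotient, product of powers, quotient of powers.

k^(-68)n^(-44)

((((((n^5 · k^5)^3) / n^4)^(-1)) · k) / k^3)^4
= ((((((n^5 · k^5)^3) / n^4)^(-1)) · k)^4) / ((k^3)^4)    [power of a quotient]
= ((((((n^5 · k^5)^3) / n^4)^(-1))^4) · (k^4)) / ((k^3)^4)    [power of a product]
= (((((n^5 · k^5)^3) / n^4)^(-4)) · (k^4)) / ((k^3)^4)    [power of a power]
= (((((n^5 · k^5)^3)^(-4)) / ((n^4)^(-4))) · (k^4)) / ((k^3)^4)    [power of a quotient]
= ((((n^5 · k^5)^(-12)) / ((n^4)^(-4))) · (k^4)) / ((k^3)^4)    [power of a power]
= (((((n^5)^(-12)) · ((k^5)^(-12))) / ((n^4)^(-4))) · (k^4)) / ((k^3)^4)    [power of a product]
= (((n^(-60) · ((k^5)^(-12))) / ((n^4)^(-4))) · (k^4)) / ((k^3)^4)    [power of a power]
= (((n^(-60) · k^(-60)) / ((n^4)^(-4))) · (k^4)) / ((k^3)^4)    [power of a power]
= (((n^(-60) · k^(-60)) / n^(-16)) · (k^4)) / ((k^3)^4)    [power of a power]
= (((n^(-60) · k^(-60)) / n^(-16)) · k^4) / k^12    [power of a power]
= k^(-68)n^(-44)    [quotient of powers; product of powers]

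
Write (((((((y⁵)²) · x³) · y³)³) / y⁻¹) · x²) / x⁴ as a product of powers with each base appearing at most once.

x⁷y⁴⁰

(((((((y⁵)²) · x³) · y³)³) / y⁻¹) · x²) / x⁴
= (((((((y⁵)²) · x³)³) · ((y³)³)) / y⁻¹) · x²) / x⁴    [power of a product]
= (((((((y⁵)²)³) · ((x³)³)) · ((y³)³)) / y⁻¹) · x²) / x⁴    [power of a product]
= ((((((y⁵)⁶) · ((x³)³)) · ((y³)³)) / y⁻¹) · x²) / x⁴    [power of a power]
= ((((y³⁰ · ((x³)³)) · ((y³)³)) / y⁻¹) · x²) / x⁴    [power of a power]
= ((((y³⁰ · x⁹) · ((y³)³)) / y⁻¹) · x²) / x⁴    [power of a power]
= ((((y³⁰ · x⁹) · y⁹) / y⁻¹) · x²) / x⁴    [power of a power]
= x⁷y⁴⁰    [quotient of powers; product of powers]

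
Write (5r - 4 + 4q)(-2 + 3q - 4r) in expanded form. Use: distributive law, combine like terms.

(5r - 4 + 4q)(-2 + 3q - 4r)
= -10r + 15qr - 20r^2 + 8 - 12q + 16r - 8q + 12q^2 - 16qr    [distributive law]
= 6r - qr - 20r^2 + 8 - 20q + 12q^2    [combine like terms]

6r - qr - 20r^2 + 8 - 20q + 12q^2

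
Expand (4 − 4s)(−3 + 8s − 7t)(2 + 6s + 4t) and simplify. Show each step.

−24 + 16s − 104t + 200s^2 + 64st − 112t^2 − 192s^3 + 40s^2t + 112st^2

(4 − 4s)(−3 + 8s − 7t)(2 + 6s + 4t)
= (−12 + 32s − 28t + 12s − 32s^2 + 28st)(2 + 6s + 4t)    [distributive law]
= (−12 + 44s − 28t − 32s^2 + 28st)(2 + 6s + 4t)    [combine like terms]
= −24 − 72s − 48t + 88s + 264s^2 + 176st − 56t − 168st − 112t^2 − 64s^2 − 192s^3 − 128s^2t + 56st + 168s^2t + 112st^2    [distributive law]
= −24 + 16s − 104t + 200s^2 + 64st − 112t^2 − 192s^3 + 40s^2t + 112st^2    [combine like terms]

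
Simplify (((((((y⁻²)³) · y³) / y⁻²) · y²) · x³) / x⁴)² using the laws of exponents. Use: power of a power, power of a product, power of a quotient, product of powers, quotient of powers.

(((((((y⁻²)³) · y³) / y⁻²) · y²) · x³) / x⁴)²
= (((((((y⁻²)³) · y³) / y⁻²) · y²) · x³)²) / ((x⁴)²)    [power of a quotient]
= (((((((y⁻²)³) · y³) / y⁻²) · y²)²) · ((x³)²)) / ((x⁴)²)    [power of a product]
= (((((((y⁻²)³) · y³) / y⁻²)²) · ((y²)²)) · ((x³)²)) / ((x⁴)²)    [power of a product]
= (((((((y⁻²)³) · y³)²) / ((y⁻²)²)) · ((y²)²)) · ((x³)²)) / ((x⁴)²)    [power of a quotient]
= (((((((y⁻²)³)²) · ((y³)²)) / ((y⁻²)²)) · ((y²)²)) · ((x³)²)) / ((x⁴)²)    [power of a product]
= ((((((y⁻²)⁶) · ((y³)²)) / ((y⁻²)²)) · ((y²)²)) · ((x³)²)) / ((x⁴)²)    [power of a power]
= ((((y⁻¹² · ((y³)²)) / ((y⁻²)²)) · ((y²)²)) · ((x³)²)) / ((x⁴)²)    [power of a power]
= ((((y⁻¹² · y⁶) / ((y⁻²)²)) · ((y²)²)) · ((x³)²)) / ((x⁴)²)    [power of a power]
= (((y⁻⁶ / ((y⁻²)²)) · ((y²)²)) · ((x³)²)) / ((x⁴)²)    [product of powers]
= (((y⁻⁶ / y⁻⁴) · ((y²)²)) · ((x³)²)) / ((x⁴)²)    [power of a power]
= ((y⁻² · ((y²)²)) · ((x³)²)) / ((x⁴)²)    [quotient of powers]
= ((y⁻² · y⁴) · ((x³)²)) / ((x⁴)²)    [power of a power]
= (y² · ((x³)²)) / ((x⁴)²)    [product of powers]
= (y² · x⁶) / ((x⁴)²)    [power of a power]
= (y² · x⁶) / x⁸    [power of a power]
= x⁻²y²    [quotient of powers]

x⁻²y²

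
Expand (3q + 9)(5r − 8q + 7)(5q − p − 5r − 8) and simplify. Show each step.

(3q + 9)(5r − 8q + 7)(5q − p − 5r − 8)
= (15qr − 24q^2 + 21q + 45r − 72q + 63)(5q − p − 5r − 8)    [distributive law]
= (15qr − 24q^2 − 51q + 45r + 63)(5q − p − 5r − 8)    [combine like terms]
= 75q^2r − 15pqr − 75qr^2 − 120qr − 120q^3 + 24pq^2 + 120q^2r + 192q^2 − 255q^2 + 51pq + 255qr + 408q + 225qr − 45pr − 225r^2 − 360r + 315q − 63p − 315r − 504    [distributive law]
= 195q^2r − 15pqr − 75qr^2 + 360qr − 120q^3 + 24pq^2 − 63q^2 + 51pq + 723q − 45pr − 225r^2 − 675r − 63p − 504    [combine like terms]

195q^2r − 15pqr − 75qr^2 + 360qr − 120q^3 + 24pq^2 − 63q^2 + 51pq + 723q − 45pr − 225r^2 − 675r − 63p − 504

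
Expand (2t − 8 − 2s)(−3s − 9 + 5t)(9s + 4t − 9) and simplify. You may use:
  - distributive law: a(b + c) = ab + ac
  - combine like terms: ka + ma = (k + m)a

−120s^2t + 26st^2 − 210st − 322t^2 + 810t + 40t^3 + 324s^2 + 270s − 648 + 54s^3

(2t − 8 − 2s)(−3s − 9 + 5t)(9s + 4t − 9)
= (−6st − 18t + 10t^2 + 24s + 72 − 40t + 6s^2 + 18s − 10st)(9s + 4t − 9)    [distributive law]
= (−16st − 58t + 10t^2 + 42s + 72 + 6s^2)(9s + 4t − 9)    [combine like terms]
= −144s^2t − 64st^2 + 144st − 522st − 232t^2 + 522t + 90st^2 + 40t^3 − 90t^2 + 378s^2 + 168st − 378s + 648s + 288t − 648 + 54s^3 + 24s^2t − 54s^2    [distributive law]
= −120s^2t + 26st^2 − 210st − 322t^2 + 810t + 40t^3 + 324s^2 + 270s − 648 + 54s^3    [combine like terms]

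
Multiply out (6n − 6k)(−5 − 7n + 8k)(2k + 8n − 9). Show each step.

−630kn + 138n^2 + 270n + 636kn^2 − 336n^3 − 204k^2n + 492k^2 − 270k − 96k^3

(6n − 6k)(−5 − 7n + 8k)(2k + 8n − 9)
= (−30n − 42n^2 + 48kn + 30k + 42kn − 48k^2)(2k + 8n − 9)    [distributive law]
= (−30n − 42n^2 + 90kn + 30k − 48k^2)(2k + 8n − 9)    [combine like terms]
= −60kn − 240n^2 + 270n − 84kn^2 − 336n^3 + 378n^2 + 180k^2n + 720kn^2 − 810kn + 60k^2 + 240kn − 270k − 96k^3 − 384k^2n + 432k^2    [distributive law]
= −630kn + 138n^2 + 270n + 636kn^2 − 336n^3 − 204k^2n + 492k^2 − 270k − 96k^3    [combine like terms]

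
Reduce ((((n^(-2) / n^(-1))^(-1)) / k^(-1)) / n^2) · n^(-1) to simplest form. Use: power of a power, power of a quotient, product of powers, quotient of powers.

((((n^(-2) / n^(-1))^(-1)) / k^(-1)) / n^2) · n^(-1)
= (((((n^(-2))^(-1)) / ((n^(-1))^(-1))) / k^(-1)) / n^2) · n^(-1)    [power of a quotient]
= (((n^2 / ((n^(-1))^(-1))) / k^(-1)) / n^2) · n^(-1)    [power of a power]
= (((n^2 / n) / k^(-1)) / n^2) · n^(-1)    [power of a power]
= ((n / k^(-1)) / n^2) · n^(-1)    [quotient of powers]
= k·n^(-2)    [quotient of powers; product of powers]

k·n^(-2)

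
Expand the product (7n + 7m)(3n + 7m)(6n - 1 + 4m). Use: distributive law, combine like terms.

126n³ - 21n² + 504mn² - 70mn + 574m²n - 49m² + 196m³

(7n + 7m)(3n + 7m)(6n - 1 + 4m)
= (21n² + 49mn + 21mn + 49m²)(6n - 1 + 4m)    [distributive law]
= (21n² + 70mn + 49m²)(6n - 1 + 4m)    [combine like terms]
= 126n³ - 21n² + 84mn² + 420mn² - 70mn + 280m²n + 294m²n - 49m² + 196m³    [distributive law]
= 126n³ - 21n² + 504mn² - 70mn + 574m²n - 49m² + 196m³    [combine like terms]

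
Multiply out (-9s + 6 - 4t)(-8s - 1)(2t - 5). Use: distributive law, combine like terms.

144s²t - 360s² - 238st + 195s - 32t + 30 + 64st² + 8t²

(-9s + 6 - 4t)(-8s - 1)(2t - 5)
= (72s² + 9s - 48s - 6 + 32st + 4t)(2t - 5)    [distributive law]
= (72s² - 39s - 6 + 32st + 4t)(2t - 5)    [combine like terms]
= 144s²t - 360s² - 78st + 195s - 12t + 30 + 64st² - 160st + 8t² - 20t    [distributive law]
= 144s²t - 360s² - 238st + 195s - 32t + 30 + 64st² + 8t²    [combine like terms]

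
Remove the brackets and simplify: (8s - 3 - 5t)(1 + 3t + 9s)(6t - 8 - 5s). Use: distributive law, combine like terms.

(8s - 3 - 5t)(1 + 3t + 9s)(6t - 8 - 5s)
= (8s + 24st + 72s^2 - 3 - 9t - 27s - 5t - 15t^2 - 45st)(6t - 8 - 5s)    [distributive law]
= (-19s - 21st + 72s^2 - 3 - 14t - 15t^2)(6t - 8 - 5s)    [combine like terms]
= -114st + 152s + 95s^2 - 126st^2 + 168st + 105s^2t + 432s^2t - 576s^2 - 360s^3 - 18t + 24 + 15s - 84t^2 + 112t + 70st - 90t^3 + 120t^2 + 75st^2    [distributive law]
= 124st + 167s - 481s^2 - 51st^2 + 537s^2t - 360s^3 + 94t + 24 + 36t^2 - 90t^3    [combine like terms]

124st + 167s - 481s^2 - 51st^2 + 537s^2t - 360s^3 + 94t + 24 + 36t^2 - 90t^3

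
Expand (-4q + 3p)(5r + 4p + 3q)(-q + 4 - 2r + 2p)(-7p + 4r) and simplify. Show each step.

-376pq²r + 176q²r² + 448pqr - 320qr² - 444pqr² + 160qr³ + 183p²qr + 119p²q² + 196p²q + 182p³q - 84pq³ + 48q³r + 336pq² - 192q²r - 228p²r + 240pr² + 234p²r² - 120pr³ + 54p³r - 336p³ - 168p⁴

(-4q + 3p)(5r + 4p + 3q)(-q + 4 - 2r + 2p)(-7p + 4r)
= (-20qr - 16pq - 12q² + 15pr + 12p² + 9pq)(-q + 4 - 2r + 2p)(-7p + 4r)    [distributive law]
= (-20qr - 7pq - 12q² + 15pr + 12p²)(-q + 4 - 2r + 2p)(-7p + 4r)    [combine like terms]
= (20q²r - 80qr + 40qr² - 40pqr + 7pq² - 28pq + 14pqr - 14p²q + 12q³ - 48q² + 24q²r - 24pq² - 15pqr + 60pr - 30pr² + 30p²r - 12p²q + 48p² - 24p²r + 24p³)(-7p + 4r)    [distributive law]
= (44q²r - 80qr + 40qr² - 41pqr - 17pq² - 28pq - 26p²q + 12q³ - 48q² + 60pr - 30pr² + 6p²r + 48p² + 24p³)(-7p + 4r)    [combine like terms]
= -308pq²r + 176q²r² + 560pqr - 320qr² - 280pqr² + 160qr³ + 287p²qr - 164pqr² + 119p²q² - 68pq²r + 196p²q - 112pqr + 182p³q - 104p²qr - 84pq³ + 48q³r + 336pq² - 192q²r - 420p²r + 240pr² + 210p²r² - 120pr³ - 42p³r + 24p²r² - 336p³ + 192p²r - 168p⁴ + 96p³r    [distributive law]
= -376pq²r + 176q²r² + 448pqr - 320qr² - 444pqr² + 160qr³ + 183p²qr + 119p²q² + 196p²q + 182p³q - 84pq³ + 48q³r + 336pq² - 192q²r - 228p²r + 240pr² + 234p²r² - 120pr³ + 54p³r - 336p³ - 168p⁴    [combine like terms]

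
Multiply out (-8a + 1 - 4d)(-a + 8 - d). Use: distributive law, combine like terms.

(-8a + 1 - 4d)(-a + 8 - d)
= 8a^2 - 64a + 8ad - a + 8 - d + 4ad - 32d + 4d^2    [distributive law]
= 8a^2 - 65a + 12ad + 8 - 33d + 4d^2    [combine like terms]

8a^2 - 65a + 12ad + 8 - 33d + 4d^2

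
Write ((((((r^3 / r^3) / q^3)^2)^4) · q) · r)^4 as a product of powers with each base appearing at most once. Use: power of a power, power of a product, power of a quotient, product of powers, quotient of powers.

q^(-92)r^4

((((((r^3 / r^3) / q^3)^2)^4) · q) · r)^4
= ((((((r^3 / r^3) / q^3)^2)^4) · q)^4) · (r^4)    [power of a product]
= ((((((r^3 / r^3) / q^3)^2)^4)^4) · (q^4)) · (r^4)    [power of a product]
= (((((r^3 / r^3) / q^3)^2)^16) · (q^4)) · (r^4)    [power of a power]
= ((((r^3 / r^3) / q^3)^32) · (q^4)) · (r^4)    [power of a power]
= ((((r^3 / r^3)^32) / ((q^3)^32)) · (q^4)) · (r^4)    [power of a quotient]
= (((((r^3)^32) / ((r^3)^32)) / ((q^3)^32)) · (q^4)) · (r^4)    [power of a quotient]
= (((r^96 / ((r^3)^32)) / ((q^3)^32)) · (q^4)) · (r^4)    [power of a power]
= (((r^96 / r^96) / ((q^3)^32)) · (q^4)) · (r^4)    [power of a power]
= ((r^0 / ((q^3)^32)) · (q^4)) · (r^4)    [quotient of powers]
= ((r^0 / q^96) · (q^4)) · (r^4)    [power of a power]
= q^(-92)r^4    [quotient of powers; product of powers]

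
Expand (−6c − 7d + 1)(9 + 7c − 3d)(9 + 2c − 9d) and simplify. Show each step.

−405c − 472c^2 + 12cd − 84c^3 + 316c^2d + 321cd^2 − 675d + 783d^2 − 189d^3 + 81

(−6c − 7d + 1)(9 + 7c − 3d)(9 + 2c − 9d)
= (−54c − 42c^2 + 18cd − 63d − 49cd + 21d^2 + 9 + 7c − 3d)(9 + 2c − 9d)    [distributive law]
= (−47c − 42c^2 − 31cd − 66d + 21d^2 + 9)(9 + 2c − 9d)    [combine like terms]
= −423c − 94c^2 + 423cd − 378c^2 − 84c^3 + 378c^2d − 279cd − 62c^2d + 279cd^2 − 594d − 132cd + 594d^2 + 189d^2 + 42cd^2 − 189d^3 + 81 + 18c − 81d    [distributive law]
= −405c − 472c^2 + 12cd − 84c^3 + 316c^2d + 321cd^2 − 675d + 783d^2 − 189d^3 + 81    [combine like terms]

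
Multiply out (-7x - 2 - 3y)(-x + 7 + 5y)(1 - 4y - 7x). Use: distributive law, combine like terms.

(-7x - 2 - 3y)(-x + 7 + 5y)(1 - 4y - 7x)
= (7x² - 49x - 35xy + 2x - 14 - 10y + 3xy - 21y - 15y²)(1 - 4y - 7x)    [distributive law]
= (7x² - 47x - 32xy - 14 - 31y - 15y²)(1 - 4y - 7x)    [combine like terms]
= 7x² - 28x²y - 49x³ - 47x + 188xy + 329x² - 32xy + 128xy² + 224x²y - 14 + 56y + 98x - 31y + 124y² + 217xy - 15y² + 60y³ + 105xy²    [distributive law]
= 336x² + 196x²y - 49x³ + 51x + 373xy + 233xy² - 14 + 25y + 109y² + 60y³    [combine like terms]

336x² + 196x²y - 49x³ + 51x + 373xy + 233xy² - 14 + 25y + 109y² + 60y³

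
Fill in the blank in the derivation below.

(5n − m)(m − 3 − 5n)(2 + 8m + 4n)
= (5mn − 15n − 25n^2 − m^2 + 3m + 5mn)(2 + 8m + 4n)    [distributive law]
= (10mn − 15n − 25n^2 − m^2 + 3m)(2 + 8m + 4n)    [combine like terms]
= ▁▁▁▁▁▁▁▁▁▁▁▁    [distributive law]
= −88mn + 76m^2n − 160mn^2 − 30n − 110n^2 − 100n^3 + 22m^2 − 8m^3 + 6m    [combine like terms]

Applying distributive law to the line above:

20mn + 80m^2n + 40mn^2 − 30n − 120mn − 60n^2 − 50n^2 − 200mn^2 − 100n^3 − 2m^2 − 8m^3 − 4m^2n + 6m + 24m^2 + 12mn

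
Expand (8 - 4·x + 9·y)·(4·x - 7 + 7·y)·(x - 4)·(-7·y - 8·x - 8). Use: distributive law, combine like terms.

-620·x²·y - 864·x³ + 1376·x² + 2160·x·y + 576·x - 1792·y - 1792 + 1785·x·y² + 1820·y² + 48·x³·y + 128·x⁴ - 560·x²·y² - 441·x·y³ + 1764·y³

(8 - 4·x + 9·y)·(4·x - 7 + 7·y)·(x - 4)·(-7·y - 8·x - 8)
= (32·x - 56 + 56·y - 16·x² + 28·x - 28·x·y + 36·x·y - 63·y + 63·y²)·(x - 4)·(-7·y - 8·x - 8)    [distributive law]
= (60·x - 56 - 7·y - 16·x² + 8·x·y + 63·y²)·(x - 4)·(-7·y - 8·x - 8)    [combine like terms]
= (60·x² - 240·x - 56·x + 224 - 7·x·y + 28·y - 16·x³ + 64·x² + 8·x²·y - 32·x·y + 63·x·y² - 252·y²)·(-7·y - 8·x - 8)    [distributive law]
= (124·x² - 296·x + 224 - 39·x·y + 28·y - 16·x³ + 8·x²·y + 63·x·y² - 252·y²)·(-7·y - 8·x - 8)    [combine like terms]
= -868·x²·y - 992·x³ - 992·x² + 2072·x·y + 2368·x² + 2368·x - 1568·y - 1792·x - 1792 + 273·x·y² + 312·x²·y + 312·x·y - 196·y² - 224·x·y - 224·y + 112·x³·y + 128·x⁴ + 128·x³ - 56·x²·y² - 64·x³·y - 64·x²·y - 441·x·y³ - 504·x²·y² - 504·x·y² + 1764·y³ + 2016·x·y² + 2016·y²    [distributive law]
= -620·x²·y - 864·x³ + 1376·x² + 2160·x·y + 576·x - 1792·y - 1792 + 1785·x·y² + 1820·y² + 48·x³·y + 128·x⁴ - 560·x²·y² - 441·x·y³ + 1764·y³    [combine like terms]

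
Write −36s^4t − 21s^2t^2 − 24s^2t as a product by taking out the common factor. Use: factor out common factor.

3s^2t(−12s^2 − 7t − 8)

−36s^4t − 21s^2t^2 − 24s^2t
= 3(−12s^4t − 7s^2t^2 − 8s^2t)    [factor out 3]
= 3s^2t(−12s^2 − 7t − 8)    [factor out s^2t]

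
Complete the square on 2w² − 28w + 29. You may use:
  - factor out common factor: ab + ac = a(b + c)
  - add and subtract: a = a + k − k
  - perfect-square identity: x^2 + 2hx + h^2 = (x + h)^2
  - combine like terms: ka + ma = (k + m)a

2w² − 28w + 29
= 2(w² − 14w) + 29    [factor out 2 from the w-terms]
= 2(w² − 14w + 49 − 49) + 29    [add and subtract 49 inside the bracket]
= 2(w − 7)² − 98 + 29    [perfect-square identity]
= 2(w − 7)² − 69    [combine constants]

2(w − 7)² − 69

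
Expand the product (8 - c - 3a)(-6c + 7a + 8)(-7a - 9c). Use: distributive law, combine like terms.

104ac + 504c^2 - 224a^2 - 448a - 576c - 141ac^2 - 54c^3 + 112a^2c + 147a^3

(8 - c - 3a)(-6c + 7a + 8)(-7a - 9c)
= (-48c + 56a + 64 + 6c^2 - 7ac - 8c + 18ac - 21a^2 - 24a)(-7a - 9c)    [distributive law]
= (-56c + 32a + 64 + 6c^2 + 11ac - 21a^2)(-7a - 9c)    [combine like terms]
= 392ac + 504c^2 - 224a^2 - 288ac - 448a - 576c - 42ac^2 - 54c^3 - 77a^2c - 99ac^2 + 147a^3 + 189a^2c    [distributive law]
= 104ac + 504c^2 - 224a^2 - 448a - 576c - 141ac^2 - 54c^3 + 112a^2c + 147a^3    [combine like terms]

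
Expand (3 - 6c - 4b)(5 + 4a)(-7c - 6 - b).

(3 - 6c - 4b)(5 + 4a)(-7c - 6 - b)
= (15 + 12a - 30c - 24ac - 20b - 16ab)(-7c - 6 - b)    [distributive law]
= -105c - 90 - 15b - 84ac - 72a - 12ab + 210c^2 + 180c + 30bc + 168ac^2 + 144ac + 24abc + 140bc + 120b + 20b^2 + 112abc + 96ab + 16ab^2    [distributive law]
= 75c - 90 + 105b + 60ac - 72a + 84ab + 210c^2 + 170bc + 168ac^2 + 136abc + 20b^2 + 16ab^2    [combine like terms]

75c - 90 + 105b + 60ac - 72a + 84ab + 210c^2 + 170bc + 168ac^2 + 136abc + 20b^2 + 16ab^2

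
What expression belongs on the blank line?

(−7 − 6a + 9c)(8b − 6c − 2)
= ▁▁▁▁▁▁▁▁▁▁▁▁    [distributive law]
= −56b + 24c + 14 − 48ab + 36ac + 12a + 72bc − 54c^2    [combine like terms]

Applying distributive law to the line above:

−56b + 42c + 14 − 48ab + 36ac + 12a + 72bc − 54c^2 − 18c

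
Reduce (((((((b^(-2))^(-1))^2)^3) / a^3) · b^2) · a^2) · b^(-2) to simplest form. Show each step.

(((((((b^(-2))^(-1))^2)^3) / a^3) · b^2) · a^2) · b^(-2)
= ((((((b^(-2))^(-1))^6) / a^3) · b^2) · a^2) · b^(-2)    [power of a power]
= (((((b^(-2))^(-6)) / a^3) · b^2) · a^2) · b^(-2)    [power of a power]
= (((b^12 / a^3) · b^2) · a^2) · b^(-2)    [power of a power]
= a^(-1)b^12    [quotient of powers; product of powers]

a^(-1)b^12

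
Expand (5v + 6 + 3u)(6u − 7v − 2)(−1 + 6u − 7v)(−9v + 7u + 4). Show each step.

6480uv^2 − 5463u^2v − 254uv − 1263u^2v^2 − 1476u^3v + 4172uv^3 − 2611v^3 + 372v^2 − 2205v^4 + 436v − 66u^2 − 324u + 1566u^3 + 48 + 756u^4

(5v + 6 + 3u)(6u − 7v − 2)(−1 + 6u − 7v)(−9v + 7u + 4)
= (30uv − 35v^2 − 10v + 36u − 42v − 12 + 18u^2 − 21uv − 6u)(−1 + 6u − 7v)(−9v + 7u + 4)    [distributive law]
= (9uv − 35v^2 − 52v + 30u − 12 + 18u^2)(−1 + 6u − 7v)(−9v + 7u + 4)    [combine like terms]
= (−9uv + 54u^2v − 63uv^2 + 35v^2 − 210uv^2 + 245v^3 + 52v − 312uv + 364v^2 − 30u + 180u^2 − 210uv + 12 − 72u + 84v − 18u^2 + 108u^3 − 126u^2v)(−9v + 7u + 4)    [distributive law]
= (−531uv − 72u^2v − 273uv^2 + 399v^2 + 245v^3 + 136v − 102u + 162u^2 + 12 + 108u^3)(−9v + 7u + 4)    [combine like terms]
= 4779uv^2 − 3717u^2v − 2124uv + 648u^2v^2 − 504u^3v − 288u^2v + 2457uv^3 − 1911u^2v^2 − 1092uv^2 − 3591v^3 + 2793uv^2 + 1596v^2 − 2205v^4 + 1715uv^3 + 980v^3 − 1224v^2 + 952uv + 544v + 918uv − 714u^2 − 408u − 1458u^2v + 1134u^3 + 648u^2 − 108v + 84u + 48 − 972u^3v + 756u^4 + 432u^3    [distributive law]
= 6480uv^2 − 5463u^2v − 254uv − 1263u^2v^2 − 1476u^3v + 4172uv^3 − 2611v^3 + 372v^2 − 2205v^4 + 436v − 66u^2 − 324u + 1566u^3 + 48 + 756u^4    [combine like terms]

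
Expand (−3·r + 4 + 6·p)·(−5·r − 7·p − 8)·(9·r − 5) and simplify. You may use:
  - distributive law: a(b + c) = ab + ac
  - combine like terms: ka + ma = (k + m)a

(−3·r + 4 + 6·p)·(−5·r − 7·p − 8)·(9·r − 5)
= (15·r^2 + 21·p·r + 24·r − 20·r − 28·p − 32 − 30·p·r − 42·p^2 − 48·p)·(9·r − 5)    [distributive law]
= (15·r^2 − 9·p·r + 4·r − 76·p − 32 − 42·p^2)·(9·r − 5)    [combine like terms]
= 135·r^3 − 75·r^2 − 81·p·r^2 + 45·p·r + 36·r^2 − 20·r − 684·p·r + 380·p − 288·r + 160 − 378·p^2·r + 210·p^2    [distributive law]
= 135·r^3 − 39·r^2 − 81·p·r^2 − 639·p·r − 308·r + 380·p + 160 − 378·p^2·r + 210·p^2    [combine like terms]

135·r^3 − 39·r^2 − 81·p·r^2 − 639·p·r − 308·r + 380·p + 160 − 378·p^2·r + 210·p^2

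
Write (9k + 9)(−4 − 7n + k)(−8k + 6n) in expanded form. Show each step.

(9k + 9)(−4 − 7n + k)(−8k + 6n)
= (−36k − 63kn + 9k² − 36 − 63n + 9k)(−8k + 6n)    [distributive law]
= (−27k − 63kn + 9k² − 36 − 63n)(−8k + 6n)    [combine like terms]
= 216k² − 162kn + 504k²n − 378kn² − 72k³ + 54k²n + 288k − 216n + 504kn − 378n²    [distributive law]
= 216k² + 342kn + 558k²n − 378kn² − 72k³ + 288k − 216n − 378n²    [combine like terms]

216k² + 342kn + 558k²n − 378kn² − 72k³ + 288k − 216n − 378n²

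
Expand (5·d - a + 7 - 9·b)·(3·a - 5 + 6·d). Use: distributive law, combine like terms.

(5·d - a + 7 - 9·b)·(3·a - 5 + 6·d)
= 15·a·d - 25·d + 30·d^2 - 3·a^2 + 5·a - 6·a·d + 21·a - 35 + 42·d - 27·a·b + 45·b - 54·b·d    [distributive law]
= 9·a·d + 17·d + 30·d^2 - 3·a^2 + 26·a - 35 - 27·a·b + 45·b - 54·b·d    [combine like terms]

9·a·d + 17·d + 30·d^2 - 3·a^2 + 26·a - 35 - 27·a·b + 45·b - 54·b·d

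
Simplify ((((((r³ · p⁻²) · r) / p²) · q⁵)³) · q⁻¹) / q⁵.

p⁻¹²q⁹r¹²

((((((r³ · p⁻²) · r) / p²) · q⁵)³) · q⁻¹) / q⁵
= ((((((r³ · p⁻²) · r) / p²)³) · ((q⁵)³)) · q⁻¹) / q⁵    [power of a product]
= ((((((r³ · p⁻²) · r)³) / ((p²)³)) · ((q⁵)³)) · q⁻¹) / q⁵    [power of a quotient]
= ((((((r³ · p⁻²)³) · (r³)) / ((p²)³)) · ((q⁵)³)) · q⁻¹) / q⁵    [power of a product]
= (((((((r³)³) · ((p⁻²)³)) · (r³)) / ((p²)³)) · ((q⁵)³)) · q⁻¹) / q⁵    [power of a product]
= (((((r⁹ · ((p⁻²)³)) · (r³)) / ((p²)³)) · ((q⁵)³)) · q⁻¹) / q⁵    [power of a power]
= (((((r⁹ · p⁻⁶) · (r³)) / ((p²)³)) · ((q⁵)³)) · q⁻¹) / q⁵    [power of a power]
= (((((r⁹ · p⁻⁶) · r³) / p⁶) · ((q⁵)³)) · q⁻¹) / q⁵    [power of a power]
= (((((r⁹ · p⁻⁶) · r³) / p⁶) · q¹⁵) · q⁻¹) / q⁵    [power of a power]
= p⁻¹²q⁹r¹²    [quotient of powers; product of powers]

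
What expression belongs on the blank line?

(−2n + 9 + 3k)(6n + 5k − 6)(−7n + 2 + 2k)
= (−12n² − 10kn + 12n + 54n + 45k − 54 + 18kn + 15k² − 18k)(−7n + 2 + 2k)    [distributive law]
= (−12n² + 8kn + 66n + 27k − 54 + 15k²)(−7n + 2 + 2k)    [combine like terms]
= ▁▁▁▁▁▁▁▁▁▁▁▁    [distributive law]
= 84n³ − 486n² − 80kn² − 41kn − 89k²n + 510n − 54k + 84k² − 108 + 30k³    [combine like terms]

After distributive law, the bracketed line is:

84n³ − 24n² − 24kn² − 56kn² + 16kn + 16k²n − 462n² + 132n + 132kn − 189kn + 54k + 54k² + 378n − 108 − 108k − 105k²n + 30k² + 30k³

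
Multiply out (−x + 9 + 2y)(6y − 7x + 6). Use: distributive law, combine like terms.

−20xy + 7x^2 − 69x + 66y + 54 + 12y^2

(−x + 9 + 2y)(6y − 7x + 6)
= −6xy + 7x^2 − 6x + 54y − 63x + 54 + 12y^2 − 14xy + 12y    [distributive law]
= −20xy + 7x^2 − 69x + 66y + 54 + 12y^2    [combine like terms]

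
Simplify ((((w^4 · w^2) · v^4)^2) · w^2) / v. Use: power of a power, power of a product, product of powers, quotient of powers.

v^7w^14

((((w^4 · w^2) · v^4)^2) · w^2) / v
= ((((w^4 · w^2)^2) · ((v^4)^2)) · w^2) / v    [power of a product]
= (((((w^4)^2) · ((w^2)^2)) · ((v^4)^2)) · w^2) / v    [power of a product]
= (((w^8 · ((w^2)^2)) · ((v^4)^2)) · w^2) / v    [power of a power]
= (((w^8 · w^4) · ((v^4)^2)) · w^2) / v    [power of a power]
= ((w^12 · ((v^4)^2)) · w^2) / v    [product of powers]
= ((w^12 · v^8) · w^2) / v    [power of a power]
= v^7w^14    [quotient of powers; product of powers]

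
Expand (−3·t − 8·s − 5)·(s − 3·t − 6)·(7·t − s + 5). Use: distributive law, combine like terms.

(−3·t − 8·s − 5)·(s − 3·t − 6)·(7·t − s + 5)
= (−3·s·t + 9·t^2 + 18·t − 8·s^2 + 24·s·t + 48·s − 5·s + 15·t + 30)·(7·t − s + 5)    [distributive law]
= (21·s·t + 9·t^2 + 33·t − 8·s^2 + 43·s + 30)·(7·t − s + 5)    [combine like terms]
= 147·s·t^2 − 21·s^2·t + 105·s·t + 63·t^3 − 9·s·t^2 + 45·t^2 + 231·t^2 − 33·s·t + 165·t − 56·s^2·t + 8·s^3 − 40·s^2 + 301·s·t − 43·s^2 + 215·s + 210·t − 30·s + 150    [distributive law]
= 138·s·t^2 − 77·s^2·t + 373·s·t + 63·t^3 + 276·t^2 + 375·t + 8·s^3 − 83·s^2 + 185·s + 150    [combine like terms]

138·s·t^2 − 77·s^2·t + 373·s·t + 63·t^3 + 276·t^2 + 375·t + 8·s^3 − 83·s^2 + 185·s + 150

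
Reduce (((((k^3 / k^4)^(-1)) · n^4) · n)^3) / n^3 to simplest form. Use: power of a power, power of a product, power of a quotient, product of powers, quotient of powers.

k^3n^12

(((((k^3 / k^4)^(-1)) · n^4) · n)^3) / n^3
= (((((k^3 / k^4)^(-1)) · n^4)^3) · (n^3)) / n^3    [power of a product]
= (((((k^3 / k^4)^(-1))^3) · ((n^4)^3)) · (n^3)) / n^3    [power of a product]
= ((((k^3 / k^4)^(-3)) · ((n^4)^3)) · (n^3)) / n^3    [power of a power]
= (((((k^3)^(-3)) / ((k^4)^(-3))) · ((n^4)^3)) · (n^3)) / n^3    [power of a quotient]
= (((k^(-9) / ((k^4)^(-3))) · ((n^4)^3)) · (n^3)) / n^3    [power of a power]
= (((k^(-9) / k^(-12)) · ((n^4)^3)) · (n^3)) / n^3    [power of a power]
= ((k^3 · ((n^4)^3)) · (n^3)) / n^3    [quotient of powers]
= ((k^3 · n^12) · (n^3)) / n^3    [power of a power]
= k^3n^12    [quotient of powers; product of powers]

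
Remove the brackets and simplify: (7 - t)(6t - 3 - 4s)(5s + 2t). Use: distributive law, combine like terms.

(7 - t)(6t - 3 - 4s)(5s + 2t)
= (42t - 21 - 28s - 6t^2 + 3t + 4st)(5s + 2t)    [distributive law]
= (45t - 21 - 28s - 6t^2 + 4st)(5s + 2t)    [combine like terms]
= 225st + 90t^2 - 105s - 42t - 140s^2 - 56st - 30st^2 - 12t^3 + 20s^2t + 8st^2    [distributive law]
= 169st + 90t^2 - 105s - 42t - 140s^2 - 22st^2 - 12t^3 + 20s^2t    [combine like terms]

169st + 90t^2 - 105s - 42t - 140s^2 - 22st^2 - 12t^3 + 20s^2t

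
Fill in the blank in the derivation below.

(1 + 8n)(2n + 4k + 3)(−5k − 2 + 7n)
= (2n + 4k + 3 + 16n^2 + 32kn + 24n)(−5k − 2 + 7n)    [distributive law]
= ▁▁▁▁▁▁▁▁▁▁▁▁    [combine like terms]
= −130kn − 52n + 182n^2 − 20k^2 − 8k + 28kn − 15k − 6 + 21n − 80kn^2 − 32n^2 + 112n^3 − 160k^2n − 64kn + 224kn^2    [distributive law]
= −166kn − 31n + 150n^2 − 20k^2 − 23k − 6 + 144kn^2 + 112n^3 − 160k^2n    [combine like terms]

Applying combine like terms to the line above:

(26n + 4k + 3 + 16n^2 + 32kn)(−5k − 2 + 7n)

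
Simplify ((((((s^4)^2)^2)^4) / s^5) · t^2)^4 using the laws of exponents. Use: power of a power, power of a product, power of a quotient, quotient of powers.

s^236t^8

((((((s^4)^2)^2)^4) / s^5) · t^2)^4
= ((((((s^4)^2)^2)^4) / s^5)^4) · ((t^2)^4)    [power of a product]
= ((((((s^4)^2)^2)^4)^4) / ((s^5)^4)) · ((t^2)^4)    [power of a quotient]
= (((((s^4)^2)^2)^16) / ((s^5)^4)) · ((t^2)^4)    [power of a power]
= ((((s^4)^2)^32) / ((s^5)^4)) · ((t^2)^4)    [power of a power]
= (((s^4)^64) / ((s^5)^4)) · ((t^2)^4)    [power of a power]
= (s^256 / ((s^5)^4)) · ((t^2)^4)    [power of a power]
= (s^256 / s^20) · ((t^2)^4)    [power of a power]
= s^236 · ((t^2)^4)    [quotient of powers]
= s^236 · t^8    [power of a power]
= s^236t^8    [rearrange]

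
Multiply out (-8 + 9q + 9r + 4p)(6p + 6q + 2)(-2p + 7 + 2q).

(-8 + 9q + 9r + 4p)(6p + 6q + 2)(-2p + 7 + 2q)
= (-48p - 48q - 16 + 54pq + 54q² + 18q + 54pr + 54qr + 18r + 24p² + 24pq + 8p)(-2p + 7 + 2q)    [distributive law]
= (-40p - 30q - 16 + 78pq + 54q² + 54pr + 54qr + 18r + 24p²)(-2p + 7 + 2q)    [combine like terms]
= 80p² - 280p - 80pq + 60pq - 210q - 60q² + 32p - 112 - 32q - 156p²q + 546pq + 156pq² - 108pq² + 378q² + 108q³ - 108p²r + 378pr + 108pqr - 108pqr + 378qr + 108q²r - 36pr + 126r + 36qr - 48p³ + 168p² + 48p²q    [distributive law]
= 248p² - 248p + 526pq - 242q + 318q² - 112 - 108p²q + 48pq² + 108q³ - 108p²r + 342pr + 414qr + 108q²r + 126r - 48p³    [combine like terms]

248p² - 248p + 526pq - 242q + 318q² - 112 - 108p²q + 48pq² + 108q³ - 108p²r + 342pr + 414qr + 108q²r + 126r - 48p³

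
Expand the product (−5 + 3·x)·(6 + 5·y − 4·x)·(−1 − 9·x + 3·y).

30 + 232·x − 65·y + 324·x·y − 75·y² − 330·x² − 171·x²·y + 45·x·y² + 108·x³

(−5 + 3·x)·(6 + 5·y − 4·x)·(−1 − 9·x + 3·y)
= (−30 − 25·y + 20·x + 18·x + 15·x·y − 12·x²)·(−1 − 9·x + 3·y)    [distributive law]
= (−30 − 25·y + 38·x + 15·x·y − 12·x²)·(−1 − 9·x + 3·y)    [combine like terms]
= 30 + 270·x − 90·y + 25·y + 225·x·y − 75·y² − 38·x − 342·x² + 114·x·y − 15·x·y − 135·x²·y + 45·x·y² + 12·x² + 108·x³ − 36·x²·y    [distributive law]
= 30 + 232·x − 65·y + 324·x·y − 75·y² − 330·x² − 171·x²·y + 45·x·y² + 108·x³    [combine like terms]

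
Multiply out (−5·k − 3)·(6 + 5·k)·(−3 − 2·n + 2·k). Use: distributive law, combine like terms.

99·k + 90·k·n − 15·k^2 + 50·k^2·n − 50·k^3 + 54 + 36·n

(−5·k − 3)·(6 + 5·k)·(−3 − 2·n + 2·k)
= (−30·k − 25·k^2 − 18 − 15·k)·(−3 − 2·n + 2·k)    [distributive law]
= (−45·k − 25·k^2 − 18)·(−3 − 2·n + 2·k)    [combine like terms]
= 135·k + 90·k·n − 90·k^2 + 75·k^2 + 50·k^2·n − 50·k^3 + 54 + 36·n − 36·k    [distributive law]
= 99·k + 90·k·n − 15·k^2 + 50·k^2·n − 50·k^3 + 54 + 36·n    [combine like terms]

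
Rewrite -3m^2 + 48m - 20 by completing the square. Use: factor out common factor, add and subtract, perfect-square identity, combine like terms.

-3m^2 + 48m - 20
= -3(m^2 - 16m) - 20    [factor out -3 from the m-terms]
= -3(m^2 - 16m + 64 - 64) - 20    [add and subtract 64 inside the bracket]
= -3(m - 8)^2 + 192 - 20    [perfect-square identity]
= -3(m - 8)^2 + 172    [combine constants]

-3(m - 8)^2 + 172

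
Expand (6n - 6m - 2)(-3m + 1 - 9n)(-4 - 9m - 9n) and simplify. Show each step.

-360mn - 486m^2n + 162mn^2 - 78n + 486n^3 - 72m^2 - 162m^3 + 8 + 18m

(6n - 6m - 2)(-3m + 1 - 9n)(-4 - 9m - 9n)
= (-18mn + 6n - 54n^2 + 18m^2 - 6m + 54mn + 6m - 2 + 18n)(-4 - 9m - 9n)    [distributive law]
= (36mn + 24n - 54n^2 + 18m^2 - 2)(-4 - 9m - 9n)    [combine like terms]
= -144mn - 324m^2n - 324mn^2 - 96n - 216mn - 216n^2 + 216n^2 + 486mn^2 + 486n^3 - 72m^2 - 162m^3 - 162m^2n + 8 + 18m + 18n    [distributive law]
= -360mn - 486m^2n + 162mn^2 - 78n + 486n^3 - 72m^2 - 162m^3 + 8 + 18m    [combine like terms]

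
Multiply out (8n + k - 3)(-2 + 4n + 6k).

(8n + k - 3)(-2 + 4n + 6k)
= -16n + 32n^2 + 48kn - 2k + 4kn + 6k^2 + 6 - 12n - 18k    [distributive law]
= -28n + 32n^2 + 52kn - 20k + 6k^2 + 6    [combine like terms]

-28n + 32n^2 + 52kn - 20k + 6k^2 + 6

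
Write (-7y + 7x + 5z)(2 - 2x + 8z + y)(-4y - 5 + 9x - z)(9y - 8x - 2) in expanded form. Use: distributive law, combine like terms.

763y³ - 3017xy² + 448y² - 616xy - 140y + 3570x²y + 1639y²z - 1890xyz - 908yz - 1547xy³ + 3381x²y² - 3094x³y - 7664xy²z + 9164x²yz + 1899y³z - 981y²z² + 3698xyz² - 1672yz² + 252y⁴ + 168x² + 140x - 1316x³ + 376x²z + 708xz + 1008x⁴ - 3424x³z - 2512x²z² + 1052xz² + 100z + 420z² - 360yz³ + 320xz³ + 80z³

(-7y + 7x + 5z)(2 - 2x + 8z + y)(-4y - 5 + 9x - z)(9y - 8x - 2)
= (-14y + 14xy - 56yz - 7y² + 14x - 14x² + 56xz + 7xy + 10z - 10xz + 40z² + 5yz)(-4y - 5 + 9x - z)(9y - 8x - 2)    [distributive law]
= (-14y + 21xy - 51yz - 7y² + 14x - 14x² + 46xz + 10z + 40z²)(-4y - 5 + 9x - z)(9y - 8x - 2)    [combine like terms]
= (56y² + 70y - 126xy + 14yz - 84xy² - 105xy + 189x²y - 21xyz + 204y²z + 255yz - 459xyz + 51yz² + 28y³ + 35y² - 63xy² + 7y²z - 56xy - 70x + 126x² - 14xz + 56x²y + 70x² - 126x³ + 14x²z - 184xyz - 230xz + 414x²z - 46xz² - 40yz - 50z + 90xz - 10z² - 160yz² - 200z² + 360xz² - 40z³)(9y - 8x - 2)    [distributive law]
= (91y² + 70y - 287xy + 229yz - 147xy² + 245x²y - 664xyz + 211y²z - 109yz² + 28y³ - 70x + 196x² - 154xz - 126x³ + 428x²z + 314xz² - 50z - 210z² - 40z³)(9y - 8x - 2)    [combine like terms]
= 819y³ - 728xy² - 182y² + 630y² - 560xy - 140y - 2583xy² + 2296x²y + 574xy + 2061y²z - 1832xyz - 458yz - 1323xy³ + 1176x²y² + 294xy² + 2205x²y² - 1960x³y - 490x²y - 5976xy²z + 5312x²yz + 1328xyz + 1899y³z - 1688xy²z - 422y²z - 981y²z² + 872xyz² + 218yz² + 252y⁴ - 224xy³ - 56y³ - 630xy + 560x² + 140x + 1764x²y - 1568x³ - 392x² - 1386xyz + 1232x²z + 308xz - 1134x³y + 1008x⁴ + 252x³ + 3852x²yz - 3424x³z - 856x²z + 2826xyz² - 2512x²z² - 628xz² - 450yz + 400xz + 100z - 1890yz² + 1680xz² + 420z² - 360yz³ + 320xz³ + 80z³    [distributive law]
= 763y³ - 3017xy² + 448y² - 616xy - 140y + 3570x²y + 1639y²z - 1890xyz - 908yz - 1547xy³ + 3381x²y² - 3094x³y - 7664xy²z + 9164x²yz + 1899y³z - 981y²z² + 3698xyz² - 1672yz² + 252y⁴ + 168x² + 140x - 1316x³ + 376x²z + 708xz + 1008x⁴ - 3424x³z - 2512x²z² + 1052xz² + 100z + 420z² - 360yz³ + 320xz³ + 80z³    [combine like terms]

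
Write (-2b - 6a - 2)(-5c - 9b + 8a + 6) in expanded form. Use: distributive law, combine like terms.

(-2b - 6a - 2)(-5c - 9b + 8a + 6)
= 10bc + 18b^2 - 16ab - 12b + 30ac + 54ab - 48a^2 - 36a + 10c + 18b - 16a - 12    [distributive law]
= 10bc + 18b^2 + 38ab + 6b + 30ac - 48a^2 - 52a + 10c - 12    [combine like terms]

10bc + 18b^2 + 38ab + 6b + 30ac - 48a^2 - 52a + 10c - 12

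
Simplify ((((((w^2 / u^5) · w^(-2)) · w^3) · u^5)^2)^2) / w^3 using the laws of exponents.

((((((w^2 / u^5) · w^(-2)) · w^3) · u^5)^2)^2) / w^3
= (((((w^2 / u^5) · w^(-2)) · w^3) · u^5)^4) / w^3    [power of a power]
= (((((w^2 / u^5) · w^(-2)) · w^3)^4) · ((u^5)^4)) / w^3    [power of a product]
= (((((w^2 / u^5) · w^(-2))^4) · ((w^3)^4)) · ((u^5)^4)) / w^3    [power of a product]
= (((((w^2 / u^5)^4) · ((w^(-2))^4)) · ((w^3)^4)) · ((u^5)^4)) / w^3    [power of a product]
= ((((((w^2)^4) / ((u^5)^4)) · ((w^(-2))^4)) · ((w^3)^4)) · ((u^5)^4)) / w^3    [power of a quotient]
= ((((w^8 / ((u^5)^4)) · ((w^(-2))^4)) · ((w^3)^4)) · ((u^5)^4)) / w^3    [power of a power]
= ((((w^8 / u^20) · ((w^(-2))^4)) · ((w^3)^4)) · ((u^5)^4)) / w^3    [power of a power]
= ((((w^8 / u^20) · w^(-8)) · ((w^3)^4)) · ((u^5)^4)) / w^3    [power of a power]
= ((((w^8 / u^20) · w^(-8)) · w^12) · ((u^5)^4)) / w^3    [power of a power]
= ((((w^8 / u^20) · w^(-8)) · w^12) · u^20) / w^3    [power of a power]
= w^9    [quotient of powers; product of powers]

w^9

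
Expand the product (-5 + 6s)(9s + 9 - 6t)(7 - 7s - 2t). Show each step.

(-5 + 6s)(9s + 9 - 6t)(7 - 7s - 2t)
= (-45s - 45 + 30t + 54s^2 + 54s - 36st)(7 - 7s - 2t)    [distributive law]
= (9s - 45 + 30t + 54s^2 - 36st)(7 - 7s - 2t)    [combine like terms]
= 63s - 63s^2 - 18st - 315 + 315s + 90t + 210t - 210st - 60t^2 + 378s^2 - 378s^3 - 108s^2t - 252st + 252s^2t + 72st^2    [distributive law]
= 378s + 315s^2 - 480st - 315 + 300t - 60t^2 - 378s^3 + 144s^2t + 72st^2    [combine like terms]

378s + 315s^2 - 480st - 315 + 300t - 60t^2 - 378s^3 + 144s^2t + 72st^2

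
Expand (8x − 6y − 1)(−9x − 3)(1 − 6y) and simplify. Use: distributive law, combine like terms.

(8x − 6y − 1)(−9x − 3)(1 − 6y)
= (−72x² − 24x + 54xy + 18y + 9x + 3)(1 − 6y)    [distributive law]
= (−72x² − 15x + 54xy + 18y + 3)(1 − 6y)    [combine like terms]
= −72x² + 432x²y − 15x + 90xy + 54xy − 324xy² + 18y − 108y² + 3 − 18y    [distributive law]
= −72x² + 432x²y − 15x + 144xy − 324xy² − 108y² + 3    [combine like terms]

−72x² + 432x²y − 15x + 144xy − 324xy² − 108y² + 3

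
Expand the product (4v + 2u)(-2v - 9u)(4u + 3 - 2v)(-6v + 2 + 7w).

(4v + 2u)(-2v - 9u)(4u + 3 - 2v)(-6v + 2 + 7w)
= (-8v^2 - 36uv - 4uv - 18u^2)(4u + 3 - 2v)(-6v + 2 + 7w)    [distributive law]
= (-8v^2 - 40uv - 18u^2)(4u + 3 - 2v)(-6v + 2 + 7w)    [combine like terms]
= (-32uv^2 - 24v^2 + 16v^3 - 160u^2v - 120uv + 80uv^2 - 72u^3 - 54u^2 + 36u^2v)(-6v + 2 + 7w)    [distributive law]
= (48uv^2 - 24v^2 + 16v^3 - 124u^2v - 120uv - 72u^3 - 54u^2)(-6v + 2 + 7w)    [combine like terms]
= -288uv^3 + 96uv^2 + 336uv^2w + 144v^3 - 48v^2 - 168v^2w - 96v^4 + 32v^3 + 112v^3w + 744u^2v^2 - 248u^2v - 868u^2vw + 720uv^2 - 240uv - 840uvw + 432u^3v - 144u^3 - 504u^3w + 324u^2v - 108u^2 - 378u^2w    [distributive law]
= -288uv^3 + 816uv^2 + 336uv^2w + 176v^3 - 48v^2 - 168v^2w - 96v^4 + 112v^3w + 744u^2v^2 + 76u^2v - 868u^2vw - 240uv - 840uvw + 432u^3v - 144u^3 - 504u^3w - 108u^2 - 378u^2w    [combine like terms]

-288uv^3 + 816uv^2 + 336uv^2w + 176v^3 - 48v^2 - 168v^2w - 96v^4 + 112v^3w + 744u^2v^2 + 76u^2v - 868u^2vw - 240uv - 840uvw + 432u^3v - 144u^3 - 504u^3w - 108u^2 - 378u^2w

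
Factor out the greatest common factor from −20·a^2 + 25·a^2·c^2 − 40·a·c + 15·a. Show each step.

5·a(−4·a + 5·a·c^2 − 8·c + 3)

−20·a^2 + 25·a^2·c^2 − 40·a·c + 15·a
= 5(−4·a^2 + 5·a^2·c^2 − 8·a·c + 3·a)    [factor out 5]
= 5·a(−4·a + 5·a·c^2 − 8·c + 3)    [factor out a]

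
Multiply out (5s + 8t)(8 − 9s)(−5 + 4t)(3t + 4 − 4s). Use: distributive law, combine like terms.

2760st − 800s + 1700s^2 − 616st^2 − 2125s^2t − 900s^3 + 612s^2t^2 + 720s^3t + 64t^2 − 1280t + 768t^3 − 864st^3

(5s + 8t)(8 − 9s)(−5 + 4t)(3t + 4 − 4s)
= (40s − 45s^2 + 64t − 72st)(−5 + 4t)(3t + 4 − 4s)    [distributive law]
= (−200s + 160st + 225s^2 − 180s^2t − 320t + 256t^2 + 360st − 288st^2)(3t + 4 − 4s)    [distributive law]
= (−200s + 520st + 225s^2 − 180s^2t − 320t + 256t^2 − 288st^2)(3t + 4 − 4s)    [combine like terms]
= −600st − 800s + 800s^2 + 1560st^2 + 2080st − 2080s^2t + 675s^2t + 900s^2 − 900s^3 − 540s^2t^2 − 720s^2t + 720s^3t − 960t^2 − 1280t + 1280st + 768t^3 + 1024t^2 − 1024st^2 − 864st^3 − 1152st^2 + 1152s^2t^2    [distributive law]
= 2760st − 800s + 1700s^2 − 616st^2 − 2125s^2t − 900s^3 + 612s^2t^2 + 720s^3t + 64t^2 − 1280t + 768t^3 − 864st^3    [combine like terms]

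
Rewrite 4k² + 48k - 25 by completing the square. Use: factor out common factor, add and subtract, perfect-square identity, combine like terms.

4(k + 6)² - 169

4k² + 48k - 25
= 4(k² + 12k) - 25    [factor out 4 from the k-terms]
= 4(k² + 12k + 36 - 36) - 25    [add and subtract 36 inside the bracket]
= 4(k + 6)² - 144 - 25    [perfect-square identity]
= 4(k + 6)² - 169    [combine constants]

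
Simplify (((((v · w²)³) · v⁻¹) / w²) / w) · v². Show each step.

(((((v · w²)³) · v⁻¹) / w²) / w) · v²
= (((((v³) · ((w²)³)) · v⁻¹) / w²) / w) · v²    [power of a product]
= ((((v³ · w⁶) · v⁻¹) / w²) / w) · v²    [power of a power]
= v⁴·w³    [quotient of powers; product of powers]

v⁴·w³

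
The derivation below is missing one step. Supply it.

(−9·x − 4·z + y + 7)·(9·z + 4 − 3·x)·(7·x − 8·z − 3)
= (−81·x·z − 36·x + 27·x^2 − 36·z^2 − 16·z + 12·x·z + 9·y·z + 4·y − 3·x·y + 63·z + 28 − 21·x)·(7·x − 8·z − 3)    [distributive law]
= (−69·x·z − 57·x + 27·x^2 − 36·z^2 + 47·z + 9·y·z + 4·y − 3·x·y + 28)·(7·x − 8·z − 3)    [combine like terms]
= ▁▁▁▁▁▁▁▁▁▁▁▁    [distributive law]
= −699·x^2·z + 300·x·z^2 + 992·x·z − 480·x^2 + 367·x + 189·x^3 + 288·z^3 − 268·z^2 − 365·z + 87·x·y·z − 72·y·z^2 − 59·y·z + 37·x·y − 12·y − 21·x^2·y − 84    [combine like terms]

After distributive law, the bracketed line is:

−483·x^2·z + 552·x·z^2 + 207·x·z − 399·x^2 + 456·x·z + 171·x + 189·x^3 − 216·x^2·z − 81·x^2 − 252·x·z^2 + 288·z^3 + 108·z^2 + 329·x·z − 376·z^2 − 141·z + 63·x·y·z − 72·y·z^2 − 27·y·z + 28·x·y − 32·y·z − 12·y − 21·x^2·y + 24·x·y·z + 9·x·y + 196·x − 224·z − 84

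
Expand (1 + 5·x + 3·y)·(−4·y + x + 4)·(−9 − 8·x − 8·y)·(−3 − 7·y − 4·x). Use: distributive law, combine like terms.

(1 + 5·x + 3·y)·(−4·y + x + 4)·(−9 − 8·x − 8·y)·(−3 − 7·y − 4·x)
= (−4·y + x + 4 − 20·x·y + 5·x^2 + 20·x − 12·y^2 + 3·x·y + 12·y)·(−9 − 8·x − 8·y)·(−3 − 7·y − 4·x)    [distributive law]
= (8·y + 21·x + 4 − 17·x·y + 5·x^2 − 12·y^2)·(−9 − 8·x − 8·y)·(−3 − 7·y − 4·x)    [combine like terms]
= (−72·y − 64·x·y − 64·y^2 − 189·x − 168·x^2 − 168·x·y − 36 − 32·x − 32·y + 153·x·y + 136·x^2·y + 136·x·y^2 − 45·x^2 − 40·x^3 − 40·x^2·y + 108·y^2 + 96·x·y^2 + 96·y^3)·(−3 − 7·y − 4·x)    [distributive law]
= (−104·y − 79·x·y + 44·y^2 − 221·x − 213·x^2 − 36 + 96·x^2·y + 232·x·y^2 − 40·x^3 + 96·y^3)·(−3 − 7·y − 4·x)    [combine like terms]
= 312·y + 728·y^2 + 416·x·y + 237·x·y + 553·x·y^2 + 316·x^2·y − 132·y^2 − 308·y^3 − 176·x·y^2 + 663·x + 1547·x·y + 884·x^2 + 639·x^2 + 1491·x^2·y + 852·x^3 + 108 + 252·y + 144·x − 288·x^2·y − 672·x^2·y^2 − 384·x^3·y − 696·x·y^2 − 1624·x·y^3 − 928·x^2·y^2 + 120·x^3 + 280·x^3·y + 160·x^4 − 288·y^3 − 672·y^4 − 384·x·y^3    [distributive law]
= 564·y + 596·y^2 + 2200·x·y − 319·x·y^2 + 1519·x^2·y − 596·y^3 + 807·x + 1523·x^2 + 972·x^3 + 108 − 1600·x^2·y^2 − 104·x^3·y − 2008·x·y^3 + 160·x^4 − 672·y^4    [combine like terms]

564·y + 596·y^2 + 2200·x·y − 319·x·y^2 + 1519·x^2·y − 596·y^3 + 807·x + 1523·x^2 + 972·x^3 + 108 − 1600·x^2·y^2 − 104·x^3·y − 2008·x·y^3 + 160·x^4 − 672·y^4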